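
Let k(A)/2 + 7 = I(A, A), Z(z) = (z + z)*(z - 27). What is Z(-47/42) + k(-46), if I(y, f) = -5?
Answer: 34339/882 ≈ 38.933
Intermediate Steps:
Z(z) = 2*z*(-27 + z) (Z(z) = (2*z)*(-27 + z) = 2*z*(-27 + z))
k(A) = -24 (k(A) = -14 + 2*(-5) = -14 - 10 = -24)
Z(-47/42) + k(-46) = 2*(-47/42)*(-27 - 47/42) - 24 = 2*(-47/42)*(-1181/42) - 24 = 55507/882 - 24 = 34339/882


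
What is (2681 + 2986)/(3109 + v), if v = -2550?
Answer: 5667/559 ≈ 10.138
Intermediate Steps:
(2681 + 2986)/(3109 + v) = (2681 + 2986)/(3109 - 2550) = 5667/559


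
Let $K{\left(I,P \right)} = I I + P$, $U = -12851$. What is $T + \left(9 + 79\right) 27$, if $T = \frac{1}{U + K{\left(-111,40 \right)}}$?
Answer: $\frac{1164239}{490} \approx 2376.0$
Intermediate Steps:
$K{\left(I,P \right)} = P + I^{2}$ ($K{\left(I,P \right)} = I^{2} + P = P + I^{2}$)
$T = - \frac{1}{490}$ ($T = \frac{1}{-12851 + \left(40 + \left(-111\right)^{2}\right)} = \frac{1}{-12851 + \left(40 + 12321\right)} = \frac{1}{-12851 + 12361} = \frac{1}{-490} = - \frac{1}{490} \approx -0.0020408$)
$T + \left(9 + 79\right) 27 = - \frac{1}{490} + \left(9 + 79\right) 27 = - \frac{1}{490} + 88 \cdot 27 = - \frac{1}{490} + 2376 = \frac{1164239}{490}$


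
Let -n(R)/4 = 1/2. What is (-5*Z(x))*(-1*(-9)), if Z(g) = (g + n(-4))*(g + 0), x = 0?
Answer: 0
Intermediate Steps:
n(R) = -2 (n(R) = -4/2 = -4*½ = -2)
Z(g) = g*(-2 + g) (Z(g) = (g - 2)*(g + 0) = (-2 + g)*g = g*(-2 + g))
(-5*Z(x))*(-1*(-9)) = (-0*(-2 + 0))*(-1*(-9)) = -0*(-2)*9 = -5*0*9 = 0*9 = 0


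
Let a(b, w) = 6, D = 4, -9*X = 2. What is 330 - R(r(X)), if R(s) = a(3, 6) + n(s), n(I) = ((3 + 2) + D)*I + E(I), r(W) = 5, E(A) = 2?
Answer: 277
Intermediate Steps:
X = -2/9 (X = -⅑*2 = -2/9 ≈ -0.22222)
n(I) = 2 + 9*I (n(I) = ((3 + 2) + 4)*I + 2 = (5 + 4)*I + 2 = 9*I + 2 = 2 + 9*I)
R(s) = 8 + 9*s (R(s) = 6 + (2 + 9*s) = 8 + 9*s)
330 - R(r(X)) = 330 - (8 + 9*5) = 330 - (8 + 45) = 330 - 1*53 = 330 - 53 = 277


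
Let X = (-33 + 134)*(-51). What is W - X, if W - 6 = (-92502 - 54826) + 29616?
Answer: -112555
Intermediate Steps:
W = -117706 (W = 6 + ((-92502 - 54826) + 29616) = 6 + (-147328 + 29616) = 6 - 117712 = -117706)
X = -5151 (X = 101*(-51) = -5151)
W - X = -117706 - 1*(-5151) = -117706 + 5151 = -112555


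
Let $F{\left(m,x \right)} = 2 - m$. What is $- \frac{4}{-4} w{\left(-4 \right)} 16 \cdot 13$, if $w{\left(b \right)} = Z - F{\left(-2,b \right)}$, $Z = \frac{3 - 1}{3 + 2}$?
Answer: $- \frac{3744}{5} \approx -748.8$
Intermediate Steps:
$Z = \frac{2}{5} \approx 0.4$
$w{\left(b \right)} = - \frac{18}{5}$ ($w{\left(b \right)} = \frac{2}{5} - \left(2 - -2\right) = \frac{2}{5} - \left(2 + 2\right) = \frac{2}{5} - 4 = - \frac{18}{5}$)
$- \frac{4}{-4} w{\left(-4 \right)} 16 \cdot 13 = - \frac{4}{-4} \left(- \frac{18}{5}\right) 16 \cdot 13 = \left(-4\right) \left(- \frac{1}{4}\right) \left(- \frac{18}{5}\right) 16 \cdot 13 = 1 \left(- \frac{18}{5}\right) 16 \cdot 13 = \left(- \frac{18}{5}\right) 16 \cdot 13 = \left(- \frac{288}{5}\right) 13 = - \frac{3744}{5}$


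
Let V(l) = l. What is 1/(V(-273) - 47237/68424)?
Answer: -68424/18726989 ≈ -0.0036538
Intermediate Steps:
1/(V(-273) - 47237/68424) = 1/(-273 - 47237/68424) = 1/(-18726989/68424) = -68424/18726989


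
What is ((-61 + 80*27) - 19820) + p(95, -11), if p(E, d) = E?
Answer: -17626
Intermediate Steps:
((-61 + 80*27) - 19820) + p(95, -11) = ((-61 + 80*27) - 19820) + 95 = ((-61 + 2160) - 19820) + 95 = (2099 - 19820) + 95 = -17721 + 95 = -17626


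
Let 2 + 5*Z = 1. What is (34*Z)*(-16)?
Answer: 544/5 ≈ 108.80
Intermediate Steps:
Z = -1/5 (Z = -2/5 + (1/5)*1 = -2/5 + 1/5 = -1/5 ≈ -0.20000)
(34*Z)*(-16) = (34*(-1/5))*(-16) = -34/5*(-16) = 544/5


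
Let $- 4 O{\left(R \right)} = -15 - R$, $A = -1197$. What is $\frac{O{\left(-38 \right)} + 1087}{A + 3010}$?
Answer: $\frac{4325}{7252} \approx 0.59639$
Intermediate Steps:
$O{\left(R \right)} = \frac{15}{4} + \frac{R}{4}$ ($O{\left(R \right)} = - \frac{-15 - R}{4} = \frac{15}{4} + \frac{R}{4}$)
$\frac{O{\left(-38 \right)} + 1087}{A + 3010} = \frac{\left(\frac{15}{4} + \frac{1}{4} \left(-38\right)\right) + 1087}{-1197 + 3010} = \frac{\left(\frac{15}{4} - \frac{19}{2}\right) + 1087}{1813} = \left(- \frac{23}{4} + 1087\right) \frac{1}{1813} = \frac{4325}{4} \cdot \frac{1}{1813} = \frac{4325}{7252}$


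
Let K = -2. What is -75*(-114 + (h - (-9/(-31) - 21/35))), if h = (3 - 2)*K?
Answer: 268980/31 ≈ 8676.8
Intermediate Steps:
h = -2 (h = (3 - 2)*(-2) = 1*(-2) = -2)
-75*(-114 + (h - (-9/(-31) - 21/35))) = -75*(-114 + (-2 - (-9/(-31) - 21/35))) = -75*(-114 + (-2 - (-9*(-1/31) - 21*1/35))) = -75*(-114 + (-2 - (9/31 - ⅗))) = -75*(-114 + (-2 - 1*(-48/155))) = -75*(-114 + (-2 + 48/155)) = -75*(-114 - 262/155) = -75*(-17932/155) = 268980/31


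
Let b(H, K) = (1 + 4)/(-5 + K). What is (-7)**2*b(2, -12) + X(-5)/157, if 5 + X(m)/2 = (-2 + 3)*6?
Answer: -38431/2669 ≈ -14.399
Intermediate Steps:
b(H, K) = 5/(-5 + K)
X(m) = 2 (X(m) = -10 + 2*((-2 + 3)*6) = -10 + 2*(1*6) = -10 + 2*6 = -10 + 12 = 2)
(-7)**2*b(2, -12) + X(-5)/157 = (-7)**2*(5/(-5 - 12)) + 2/157 = 49*(5/(-17)) + 2*(1/157) = 49*(5*(-1/17)) + 2/157 = 49*(-5/17) + 2/157 = -245/17 + 2/157 = -38431/2669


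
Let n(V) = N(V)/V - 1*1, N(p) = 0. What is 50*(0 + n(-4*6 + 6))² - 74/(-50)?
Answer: 1287/25 ≈ 51.480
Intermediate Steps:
n(V) = -1 (n(V) = 0/V - 1*1 = 0 - 1 = -1)
50*(0 + n(-4*6 + 6))² - 74/(-50) = 50*(0 - 1)² - 74/(-50) = 50*(-1)² - 74*(-1/50) = 50*1 + 37/25 = 50 + 37/25 = 1287/25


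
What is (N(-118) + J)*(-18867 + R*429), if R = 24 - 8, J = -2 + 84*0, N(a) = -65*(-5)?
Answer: -3876969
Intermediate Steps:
N(a) = 325
J = -2 (J = -2 + 0 = -2)
R = 16
(N(-118) + J)*(-18867 + R*429) = (325 - 2)*(-18867 + 16*429) = 323*(-18867 + 6864) = 323*(-12003) = -3876969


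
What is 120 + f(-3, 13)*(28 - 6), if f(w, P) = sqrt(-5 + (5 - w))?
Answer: 120 + 22*sqrt(3) ≈ 158.11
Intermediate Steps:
f(w, P) = sqrt(-w)
120 + f(-3, 13)*(28 - 6) = 120 + sqrt(-1*(-3))*(28 - 6) = 120 + sqrt(3)*22 = 120 + 22*sqrt(3)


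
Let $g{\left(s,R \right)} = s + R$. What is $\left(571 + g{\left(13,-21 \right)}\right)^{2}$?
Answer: $316969$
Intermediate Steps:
$g{\left(s,R \right)} = R + s$
$\left(571 + g{\left(13,-21 \right)}\right)^{2} = \left(571 + \left(-21 + 13\right)\right)^{2} = \left(571 - 8\right)^{2} = 563^{2} = 316969$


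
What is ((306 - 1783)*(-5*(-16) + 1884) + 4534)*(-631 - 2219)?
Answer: 8254437900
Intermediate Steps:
((306 - 1783)*(-5*(-16) + 1884) + 4534)*(-631 - 2219) = (-1477*(80 + 1884) + 4534)*(-2850) = (-1477*1964 + 4534)*(-2850) = (-2900828 + 4534)*(-2850) = -2896294*(-2850) = 8254437900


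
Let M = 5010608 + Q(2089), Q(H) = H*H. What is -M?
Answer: -9374529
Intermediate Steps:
Q(H) = H**2
M = 9374529 (M = 5010608 + 2089**2 = 5010608 + 4363921 = 9374529)
-M = -1*9374529 = -9374529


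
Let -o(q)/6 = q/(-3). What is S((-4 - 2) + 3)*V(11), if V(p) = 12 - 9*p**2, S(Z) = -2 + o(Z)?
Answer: 8616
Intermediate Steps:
o(q) = 2*q (o(q) = -6*q/(-3) = -6*q*(-1)/3 = -(-2)*q = 2*q)
S(Z) = -2 + 2*Z
V(p) = 12 - 9*p**2
S((-4 - 2) + 3)*V(11) = (-2 + 2*((-4 - 2) + 3))*(12 - 9*11**2) = (-2 + 2*(-6 + 3))*(12 - 9*121) = (-2 + 2*(-3))*(12 - 1089) = (-2 - 6)*(-1077) = -8*(-1077) = 8616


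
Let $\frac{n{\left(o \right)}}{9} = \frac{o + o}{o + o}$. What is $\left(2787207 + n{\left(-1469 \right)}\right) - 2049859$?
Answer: $737357$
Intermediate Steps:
$n{\left(o \right)} = 9$ ($n{\left(o \right)} = 9 \frac{o + o}{o + o} = 9 \frac{2 o}{2 o} = 9 \cdot 2 o \frac{1}{2 o} = 9 \cdot 1 = 9$)
$\left(2787207 + n{\left(-1469 \right)}\right) - 2049859 = \left(2787207 + 9\right) - 2049859 = 2787216 - 2049859 = 737357$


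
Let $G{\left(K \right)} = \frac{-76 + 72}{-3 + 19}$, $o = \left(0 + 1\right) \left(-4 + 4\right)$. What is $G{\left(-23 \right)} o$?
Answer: $0$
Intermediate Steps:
$o = 0$ ($o = 1 \cdot 0 = 0$)
$G{\left(K \right)} = - \frac{1}{4}$ ($G{\left(K \right)} = - \frac{4}{16} = \left(-4\right) \frac{1}{16} = - \frac{1}{4}$)
$G{\left(-23 \right)} o = \left(- \frac{1}{4}\right) 0 = 0$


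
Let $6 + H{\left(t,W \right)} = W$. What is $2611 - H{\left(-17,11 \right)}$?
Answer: $2606$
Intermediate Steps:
$H{\left(t,W \right)} = -6 + W$
$2611 - H{\left(-17,11 \right)} = 2611 - \left(-6 + 11\right) = 2611 - 5 = 2606$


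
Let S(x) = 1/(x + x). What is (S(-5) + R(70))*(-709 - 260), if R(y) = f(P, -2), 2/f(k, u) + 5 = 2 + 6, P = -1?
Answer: -5491/10 ≈ -549.10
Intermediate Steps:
f(k, u) = 2/3 (f(k, u) = 2/(-5 + (2 + 6)) = 2/(-5 + 8) = 2/3)
R(y) = 2/3
S(x) = 1/(2*x)
(S(-5) + R(70))*(-709 - 260) = ((1/2)/(-5) + 2/3)*(-709 - 260) = ((1/2)*(-1/5) + 2/3)*(-969) = (-1/10 + 2/3)*(-969) = (17/30)*(-969) = -5491/10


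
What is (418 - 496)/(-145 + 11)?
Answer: 39/67 ≈ 0.58209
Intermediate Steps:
(418 - 496)/(-145 + 11) = -78/(-134) = -78*(-1/134) = 39/67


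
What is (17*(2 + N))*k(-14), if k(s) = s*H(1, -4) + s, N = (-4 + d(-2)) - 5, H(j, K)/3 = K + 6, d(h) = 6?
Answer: 1666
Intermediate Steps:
H(j, K) = 18 + 3*K (H(j, K) = 3*(K + 6) = 3*(6 + K) = 18 + 3*K)
N = -3 (N = (-4 + 6) - 5 = 2 - 5 = -3)
k(s) = 7*s (k(s) = s*(18 + 3*(-4)) + s = s*(18 - 12) + s = s*6 + s = 6*s + s = 7*s)
(17*(2 + N))*k(-14) = (17*(2 - 3))*(7*(-14)) = (17*(-1))*(-98) = -17*(-98) = 1666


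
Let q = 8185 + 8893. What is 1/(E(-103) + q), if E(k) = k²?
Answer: 1/27687 ≈ 3.6118e-5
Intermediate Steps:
q = 17078
1/(E(-103) + q) = 1/((-103)² + 17078) = 1/(10609 + 17078) = 1/27687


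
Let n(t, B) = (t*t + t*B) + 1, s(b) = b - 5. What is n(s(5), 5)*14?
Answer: 14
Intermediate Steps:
s(b) = -5 + b
n(t, B) = 1 + t**2 + B*t (n(t, B) = (t**2 + B*t) + 1 = 1 + t**2 + B*t)
n(s(5), 5)*14 = (1 + (-5 + 5)**2 + 5*(-5 + 5))*14 = (1 + 0**2 + 5*0)*14 = (1 + 0 + 0)*14 = 1*14 = 14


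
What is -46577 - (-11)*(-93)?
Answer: -47600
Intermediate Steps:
-46577 - (-11)*(-93) = -46577 - 1*1023 = -46577 - 1023 = -47600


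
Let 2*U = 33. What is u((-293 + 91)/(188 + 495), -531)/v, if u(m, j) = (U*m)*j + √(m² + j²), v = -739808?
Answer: -1769823/505288864 - √131531745733/505288864 ≈ -0.0042204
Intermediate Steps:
U = 33/2 (U = (½)*33 = 33/2 ≈ 16.500)
u(m, j) = √(j² + m²) + 33*j*m/2 (u(m, j) = (33*m/2)*j + √(m² + j²) = 33*j*m/2 + √(j² + m²) = √(j² + m²) + 33*j*m/2)
u((-293 + 91)/(188 + 495), -531)/v = (√((-531)² + ((-293 + 91)/(188 + 495))²) + (33/2)*(-531)*((-293 + 91)/(188 + 495)))/(-739808) = (√(281961 + (-202/683)²) + (33/2)*(-531)*(-202/683))*(-1/739808) = (√(281961 + 40804/466489) + 1769823/683)*(-1/739808) = (√(131531745733/466489) + 1769823/683)*(-1/739808) = (√131531745733/683 + 1769823/683)*(-1/739808) = (1769823/683 + √131531745733/683)*(-1/739808) = -1769823/505288864 - √131531745733/505288864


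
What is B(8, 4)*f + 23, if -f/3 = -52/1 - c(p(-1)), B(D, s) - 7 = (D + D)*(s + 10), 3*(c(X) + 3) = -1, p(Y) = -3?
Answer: 33749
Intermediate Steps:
c(X) = -10/3 (c(X) = -3 + (⅓)*(-1) = -3 - ⅓ = -10/3)
B(D, s) = 7 + 2*D*(10 + s) (B(D, s) = 7 + (D + D)*(s + 10) = 7 + (2*D)*(10 + s) = 7 + 2*D*(10 + s))
f = 146 (f = -3*(-52/1 - 1*(-10/3)) = -3*(-52*1 + 10/3) = -3*(-52 + 10/3) = -3*(-146/3) = 146)
B(8, 4)*f + 23 = (7 + 20*8 + 2*8*4)*146 + 23 = (7 + 160 + 64)*146 + 23 = 231*146 + 23 = 33726 + 23 = 33749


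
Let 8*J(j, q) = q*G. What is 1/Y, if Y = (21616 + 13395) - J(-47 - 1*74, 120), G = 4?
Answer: 1/34951 ≈ 2.8611e-5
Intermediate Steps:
J(j, q) = q/2 (J(j, q) = (q*4)/8 = (4*q)/8 = q/2)
Y = 34951 (Y = (21616 + 13395) - 120/2 = 35011 - 1*60 = 35011 - 60 = 34951)
1/Y = 1/34951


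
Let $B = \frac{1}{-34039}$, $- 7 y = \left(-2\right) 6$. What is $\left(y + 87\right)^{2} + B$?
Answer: $\frac{13126833950}{1667911} \approx 7870.2$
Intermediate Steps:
$y = \frac{12}{7}$ ($y = - \frac{\left(-2\right) 6}{7} = \left(- \frac{1}{7}\right) \left(-12\right) = \frac{12}{7} \approx 1.7143$)
$B = - \frac{1}{34039} \approx -2.9378 \cdot 10^{-5}$
$\left(y + 87\right)^{2} + B = \left(\frac{12}{7} + 87\right)^{2} - \frac{1}{34039} = \left(\frac{621}{7}\right)^{2} - \frac{1}{34039} = \frac{385641}{49} - \frac{1}{34039} = \frac{13126833950}{1667911}$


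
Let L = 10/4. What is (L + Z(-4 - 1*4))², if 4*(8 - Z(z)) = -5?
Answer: 2209/16 ≈ 138.06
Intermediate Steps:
Z(z) = 37/4 (Z(z) = 8 - ¼*(-5) = 8 + 5/4 = 37/4)
L = 5/2 (L = 10*(¼) = 5/2 ≈ 2.5000)
(L + Z(-4 - 1*4))² = (5/2 + 37/4)² = (47/4)² = 2209/16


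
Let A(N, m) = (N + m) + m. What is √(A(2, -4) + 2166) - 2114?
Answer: -2114 + 12*√15 ≈ -2067.5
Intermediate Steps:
A(N, m) = N + 2*m
√(A(2, -4) + 2166) - 2114 = √((2 + 2*(-4)) + 2166) - 2114 = √((2 - 8) + 2166) - 2114 = √(-6 + 2166) - 2114 = √2160 - 2114 = 12*√15 - 2114 = -2114 + 12*√15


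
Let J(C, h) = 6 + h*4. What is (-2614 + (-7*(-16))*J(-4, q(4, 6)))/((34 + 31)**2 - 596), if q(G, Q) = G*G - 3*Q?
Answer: -2838/3629 ≈ -0.78203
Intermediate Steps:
q(G, Q) = G**2 - 3*Q
J(C, h) = 6 + 4*h
(-2614 + (-7*(-16))*J(-4, q(4, 6)))/((34 + 31)**2 - 596) = (-2614 + (-7*(-16))*(6 + 4*(4**2 - 3*6)))/((34 + 31)**2 - 596) = (-2614 + 112*(6 + 4*(16 - 18)))/(65**2 - 596) = (-2614 + 112*(6 + 4*(-2)))/(4225 - 596) = (-2614 + 112*(6 - 8))/3629 = (-2614 + 112*(-2))*(1/3629) = (-2614 - 224)*(1/3629) = -2838*1/3629 = -2838/3629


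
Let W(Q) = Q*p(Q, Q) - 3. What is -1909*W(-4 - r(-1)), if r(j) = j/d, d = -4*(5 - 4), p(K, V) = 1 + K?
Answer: -330257/16 ≈ -20641.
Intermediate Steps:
d = -4 (d = -4*1 = -4)
r(j) = -j/4 (r(j) = j/(-4) = j*(-1/4) = -j/4)
W(Q) = -3 + Q*(1 + Q) (W(Q) = Q*(1 + Q) - 3 = -3 + Q*(1 + Q))
-1909*W(-4 - r(-1)) = -1909*(-3 + (-4 - (-1)*(-1)/4)*(1 + (-4 - (-1)*(-1)/4))) = -1909*(-3 + (-4 - 1*1/4)*(1 + (-4 - 1*1/4))) = -1909*(-3 + (-4 - 1/4)*(1 + (-4 - 1/4))) = -1909*(-3 - 17*(1 - 17/4)/4) = -1909*(-3 - 17/4*(-13/4)) = -1909*(-3 + 221/16) = -1909*173/16 = -330257/16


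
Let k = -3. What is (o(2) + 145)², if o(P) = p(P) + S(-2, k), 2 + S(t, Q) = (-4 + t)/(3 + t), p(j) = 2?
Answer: 19321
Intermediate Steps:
S(t, Q) = -2 + (-4 + t)/(3 + t)
o(P) = -6 (o(P) = 2 + (-10 - 1*(-2))/(3 - 2) = 2 + (-10 + 2)/1 = 2 + 1*(-8) = 2 - 8 = -6)
(o(2) + 145)² = (-6 + 145)² = 139² = 19321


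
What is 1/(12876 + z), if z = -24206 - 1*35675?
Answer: -1/47005 ≈ -2.1274e-5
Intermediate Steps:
z = -59881 (z = -24206 - 35675 = -59881)
1/(12876 + z) = 1/(12876 - 59881) = 1/(-47005) = -1/47005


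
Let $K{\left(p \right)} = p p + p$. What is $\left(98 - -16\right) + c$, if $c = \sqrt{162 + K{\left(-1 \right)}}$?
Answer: $114 + 9 \sqrt{2} \approx 126.73$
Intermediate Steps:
$K{\left(p \right)} = p + p^{2}$ ($K{\left(p \right)} = p^{2} + p = p + p^{2}$)
$c = 9 \sqrt{2}$ ($c = \sqrt{162 - \left(1 - 1\right)} = \sqrt{162 - 0} = \sqrt{162 + 0} = \sqrt{162} = 9 \sqrt{2} \approx 12.728$)
$\left(98 - -16\right) + c = \left(98 - -16\right) + 9 \sqrt{2} = \left(98 + \left(-84 + 100\right)\right) + 9 \sqrt{2} = \left(98 + 16\right) + 9 \sqrt{2} = 114 + 9 \sqrt{2}$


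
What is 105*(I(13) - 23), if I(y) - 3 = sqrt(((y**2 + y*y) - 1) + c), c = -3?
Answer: -2100 + 105*sqrt(334) ≈ -181.05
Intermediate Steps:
I(y) = 3 + sqrt(-4 + 2*y**2) (I(y) = 3 + sqrt(((y**2 + y*y) - 1) - 3) = 3 + sqrt(((y**2 + y**2) - 1) - 3) = 3 + sqrt((2*y**2 - 1) - 3) = 3 + sqrt((-1 + 2*y**2) - 3) = 3 + sqrt(-4 + 2*y**2))
105*(I(13) - 23) = 105*((3 + sqrt(-4 + 2*13**2)) - 23) = 105*((3 + sqrt(-4 + 2*169)) - 23) = 105*((3 + sqrt(-4 + 338)) - 23) = 105*((3 + sqrt(334)) - 23) = 105*(-20 + sqrt(334)) = -2100 + 105*sqrt(334)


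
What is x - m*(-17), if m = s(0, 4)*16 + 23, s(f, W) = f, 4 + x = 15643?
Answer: 16030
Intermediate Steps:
x = 15639 (x = -4 + 15643 = 15639)
m = 23 (m = 0*16 + 23 = 0 + 23 = 23)
x - m*(-17) = 15639 - 23*(-17) = 15639 - 1*(-391) = 15639 + 391 = 16030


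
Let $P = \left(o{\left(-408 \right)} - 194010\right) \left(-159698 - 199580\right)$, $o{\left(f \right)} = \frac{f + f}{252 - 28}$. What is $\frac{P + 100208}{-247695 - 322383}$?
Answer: $- \frac{487934536505}{3990546} \approx -1.2227 \cdot 10^{5}$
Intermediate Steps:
$o{\left(f \right)} = \frac{f}{112}$ ($o{\left(f \right)} = \frac{2 f}{224} = 2 f \frac{1}{224} = \frac{f}{112}$)
$P = \frac{487933835049}{7}$ ($P = \left(\frac{1}{112} \left(-408\right) - 194010\right) \left(-159698 - 199580\right) = \left(- \frac{51}{14} - 194010\right) \left(-359278\right) = \left(- \frac{2716191}{14}\right) \left(-359278\right) = \frac{487933835049}{7} \approx 6.9705 \cdot 10^{10}$)
$\frac{P + 100208}{-247695 - 322383} = \frac{\frac{487933835049}{7} + 100208}{-247695 - 322383} = \frac{487934536505}{7 \left(-570078\right)} = \frac{487934536505}{7} \left(- \frac{1}{570078}\right) = - \frac{487934536505}{3990546}$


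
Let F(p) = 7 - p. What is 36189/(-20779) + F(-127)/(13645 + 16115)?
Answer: -537100127/309191520 ≈ -1.7371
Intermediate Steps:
36189/(-20779) + F(-127)/(13645 + 16115) = 36189/(-20779) + (7 - 1*(-127))/(13645 + 16115) = 36189*(-1/20779) + (7 + 127)/29760 = -36189/20779 + 134*(1/29760) = -36189/20779 + 67/14880 = -537100127/309191520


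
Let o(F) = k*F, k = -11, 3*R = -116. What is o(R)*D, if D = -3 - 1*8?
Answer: -14036/3 ≈ -4678.7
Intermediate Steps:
R = -116/3 (R = (⅓)*(-116) = -116/3 ≈ -38.667)
D = -11 (D = -3 - 8 = -11)
o(F) = -11*F
o(R)*D = -11*(-116/3)*(-11) = (1276/3)*(-11) = -14036/3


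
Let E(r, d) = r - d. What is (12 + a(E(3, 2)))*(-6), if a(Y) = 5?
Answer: -102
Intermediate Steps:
(12 + a(E(3, 2)))*(-6) = (12 + 5)*(-6) = 17*(-6) = -102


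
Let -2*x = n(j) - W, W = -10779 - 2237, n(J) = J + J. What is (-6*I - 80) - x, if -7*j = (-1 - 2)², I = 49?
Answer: 42929/7 ≈ 6132.7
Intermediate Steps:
j = -9/7 (j = -(-1 - 2)²/7 = -⅐*(-3)² = -⅐*9 = -9/7 ≈ -1.2857)
n(J) = 2*J
W = -13016
x = -45547/7 (x = -(2*(-9/7) - 1*(-13016))/2 = -(-18/7 + 13016)/2 = -½*91094/7 = -45547/7 ≈ -6506.7)
(-6*I - 80) - x = (-6*49 - 80) - 1*(-45547/7) = (-294 - 80) + 45547/7 = -374 + 45547/7 = 42929/7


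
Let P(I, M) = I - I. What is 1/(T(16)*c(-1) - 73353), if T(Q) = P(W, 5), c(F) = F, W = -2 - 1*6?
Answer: -1/73353 ≈ -1.3633e-5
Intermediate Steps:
W = -8 (W = -2 - 6 = -8)
P(I, M) = 0
T(Q) = 0
1/(T(16)*c(-1) - 73353) = 1/(0*(-1) - 73353) = 1/(0 - 73353) = 1/(-73353) = -1/73353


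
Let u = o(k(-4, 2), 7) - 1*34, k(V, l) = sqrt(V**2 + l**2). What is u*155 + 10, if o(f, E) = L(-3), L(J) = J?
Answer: -5725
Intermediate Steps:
o(f, E) = -3
u = -37 (u = -3 - 1*34 = -3 - 34 = -37)
u*155 + 10 = -37*155 + 10 = -5735 + 10 = -5725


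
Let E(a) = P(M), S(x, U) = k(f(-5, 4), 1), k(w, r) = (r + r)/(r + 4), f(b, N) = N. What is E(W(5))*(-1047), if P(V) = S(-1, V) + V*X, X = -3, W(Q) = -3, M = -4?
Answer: -64914/5 ≈ -12983.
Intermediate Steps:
k(w, r) = 2*r/(4 + r) (k(w, r) = (2*r)/(4 + r) = 2*r/(4 + r))
S(x, U) = 2/5 (S(x, U) = 2*1/(4 + 1) = 2*1/5 = 2*1*(1/5) = 2/5)
P(V) = 2/5 - 3*V (P(V) = 2/5 + V*(-3) = 2/5 - 3*V)
E(a) = 62/5 (E(a) = 2/5 - 3*(-4) = 2/5 + 12 = 62/5)
E(W(5))*(-1047) = (62/5)*(-1047) = -64914/5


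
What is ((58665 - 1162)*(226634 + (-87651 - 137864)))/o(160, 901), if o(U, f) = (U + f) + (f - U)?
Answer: 64345857/1802 ≈ 35708.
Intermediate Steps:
o(U, f) = 2*f
((58665 - 1162)*(226634 + (-87651 - 137864)))/o(160, 901) = ((58665 - 1162)*(226634 + (-87651 - 137864)))/((2*901)) = (57503*(226634 - 225515))/1802 = (57503*1119)*(1/1802) = 64345857*(1/1802) = 64345857/1802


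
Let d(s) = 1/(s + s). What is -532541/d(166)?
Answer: -176803612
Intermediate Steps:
d(s) = 1/(2*s)
-532541/d(166) = -532541/((1/2)/166) = -532541/((1/2)*(1/166)) = -532541/1/332 = -532541*332 = -176803612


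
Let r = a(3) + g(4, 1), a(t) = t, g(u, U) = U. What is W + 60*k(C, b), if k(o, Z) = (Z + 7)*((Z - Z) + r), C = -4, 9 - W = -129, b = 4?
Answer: 2778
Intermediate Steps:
W = 138 (W = 9 - 1*(-129) = 9 + 129 = 138)
r = 4 (r = 3 + 1 = 4)
k(o, Z) = 28 + 4*Z (k(o, Z) = (Z + 7)*((Z - Z) + 4) = (7 + Z)*(0 + 4) = (7 + Z)*4 = 28 + 4*Z)
W + 60*k(C, b) = 138 + 60*(28 + 4*4) = 138 + 60*(28 + 16) = 138 + 60*44 = 138 + 2640 = 2778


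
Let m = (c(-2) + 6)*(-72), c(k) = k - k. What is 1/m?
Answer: -1/432 ≈ -0.0023148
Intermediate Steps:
c(k) = 0
m = -432 (m = (0 + 6)*(-72) = 6*(-72) = -432)
1/m = 1/(-432) = -1/432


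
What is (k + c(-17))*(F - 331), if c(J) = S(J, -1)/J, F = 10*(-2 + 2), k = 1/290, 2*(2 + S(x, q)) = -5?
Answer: -218791/2465 ≈ -88.759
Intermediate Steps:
S(x, q) = -9/2 (S(x, q) = -2 + (1/2)*(-5) = -2 - 5/2 = -9/2)
k = 1/290 ≈ 0.0034483
F = 0 (F = 10*0 = 0)
c(J) = -9/(2*J)
(k + c(-17))*(F - 331) = (1/290 - 9/2/(-17))*(0 - 331) = (1/290 - 9/2*(-1/17))*(-331) = (1/290 + 9/34)*(-331) = (661/2465)*(-331) = -218791/2465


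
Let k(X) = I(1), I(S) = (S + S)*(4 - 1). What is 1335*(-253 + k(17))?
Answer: -329745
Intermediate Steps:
I(S) = 6*S (I(S) = (2*S)*3 = 6*S)
k(X) = 6 (k(X) = 6*1 = 6)
1335*(-253 + k(17)) = 1335*(-253 + 6) = 1335*(-247) = -329745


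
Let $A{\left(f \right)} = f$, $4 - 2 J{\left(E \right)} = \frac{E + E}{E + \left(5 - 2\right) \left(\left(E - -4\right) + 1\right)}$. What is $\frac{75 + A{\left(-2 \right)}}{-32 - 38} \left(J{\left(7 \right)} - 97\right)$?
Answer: $\frac{149358}{1505} \approx 99.241$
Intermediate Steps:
$J{\left(E \right)} = 2 - \frac{E}{15 + 4 E}$ ($J{\left(E \right)} = 2 - \frac{\left(E + E\right) \frac{1}{E + \left(5 - 2\right) \left(\left(E - -4\right) + 1\right)}}{2} = 2 - \frac{2 E \frac{1}{E + 3 \left(\left(E + 4\right) + 1\right)}}{2} = 2 - \frac{2 E \frac{1}{E + 3 \left(\left(4 + E\right) + 1\right)}}{2} = 2 - \frac{2 E \frac{1}{E + 3 \left(5 + E\right)}}{2} = 2 - \frac{2 E \frac{1}{E + \left(15 + 3 E\right)}}{2} = 2 - \frac{2 E \frac{1}{15 + 4 E}}{2} = 2 - \frac{E}{15 + 4 E}$)
$\frac{75 + A{\left(-2 \right)}}{-32 - 38} \left(J{\left(7 \right)} - 97\right) = \frac{75 - 2}{-32 - 38} \left(\frac{30 + 7 \cdot 7}{15 + 4 \cdot 7} - 97\right) = \frac{73}{-70} \left(\frac{30 + 49}{15 + 28} - 97\right) = 73 \left(- \frac{1}{70}\right) \left(\frac{1}{43} \cdot 79 - 97\right) = - \frac{73 \left(\frac{1}{43} \cdot 79 - 97\right)}{70} = - \frac{73 \left(\frac{79}{43} - 97\right)}{70} = \left(- \frac{73}{70}\right) \left(- \frac{4092}{43}\right) = \frac{149358}{1505}$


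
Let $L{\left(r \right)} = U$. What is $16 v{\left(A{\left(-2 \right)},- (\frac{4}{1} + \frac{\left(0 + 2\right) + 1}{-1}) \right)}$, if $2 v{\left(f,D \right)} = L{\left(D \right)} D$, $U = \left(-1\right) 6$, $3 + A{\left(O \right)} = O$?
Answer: $48$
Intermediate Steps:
$A{\left(O \right)} = -3 + O$
$U = -6$
$L{\left(r \right)} = -6$
$v{\left(f,D \right)} = - 3 D$ ($v{\left(f,D \right)} = \frac{\left(-6\right) D}{2} = - 3 D$)
$16 v{\left(A{\left(-2 \right)},- (\frac{4}{1} + \frac{\left(0 + 2\right) + 1}{-1}) \right)} = 16 \left(- 3 \left(- (\frac{4}{1} + \frac{\left(0 + 2\right) + 1}{-1})\right)\right) = 16 \left(- 3 \left(- (4 \cdot 1 + \left(2 + 1\right) \left(-1\right))\right)\right) = 16 \left(- 3 \left(- (4 + 3 \left(-1\right))\right)\right) = 16 \left(- 3 \left(- (4 - 3)\right)\right) = 16 \left(- 3 \left(\left(-1\right) 1\right)\right) = 16 \left(\left(-3\right) \left(-1\right)\right) = 16 \cdot 3 = 48$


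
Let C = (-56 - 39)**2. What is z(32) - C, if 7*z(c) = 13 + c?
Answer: -63130/7 ≈ -9018.6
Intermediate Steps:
z(c) = 13/7 + c/7 (z(c) = (13 + c)/7 = 13/7 + c/7)
C = 9025 (C = (-95)**2 = 9025)
z(32) - C = (13/7 + (1/7)*32) - 1*9025 = (13/7 + 32/7) - 9025 = 45/7 - 9025 = -63130/7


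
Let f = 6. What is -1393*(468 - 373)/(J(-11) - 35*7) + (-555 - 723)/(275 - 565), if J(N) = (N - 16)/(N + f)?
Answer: 96708397/173710 ≈ 556.72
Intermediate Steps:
J(N) = (-16 + N)/(6 + N) (J(N) = (N - 16)/(N + 6) = (-16 + N)/(6 + N))
-1393*(468 - 373)/(J(-11) - 35*7) + (-555 - 723)/(275 - 565) = -1393*(468 - 373)/((-16 - 11)/(6 - 11) - 35*7) + (-555 - 723)/(275 - 565) = -132335/(-27/(-5) - 245) - 1278/(-290) = -132335/(-⅕*(-27) - 245) - 1278*(-1/290) = -132335/(27/5 - 245) + 639/145 = -132335/(-1198/5) + 639/145 = -132335*(-5)/1198 + 639/145 = -1393*(-475/1198) + 639/145 = 661675/1198 + 639/145 = 96708397/173710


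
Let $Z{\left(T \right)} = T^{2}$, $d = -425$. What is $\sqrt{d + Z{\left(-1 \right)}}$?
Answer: $2 i \sqrt{106} \approx 20.591 i$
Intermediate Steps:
$\sqrt{d + Z{\left(-1 \right)}} = \sqrt{-425 + \left(-1\right)^{2}} = \sqrt{-425 + 1} = \sqrt{-424} = 2 i \sqrt{106}$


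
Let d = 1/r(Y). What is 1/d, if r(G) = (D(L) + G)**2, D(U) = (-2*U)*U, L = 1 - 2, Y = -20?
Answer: 484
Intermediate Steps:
L = -1
D(U) = -2*U**2
r(G) = (-2 + G)**2 (r(G) = (-2*(-1)**2 + G)**2 = (-2*1 + G)**2 = (-2 + G)**2)
d = 1/484 (d = 1/((-2 - 20)**2) = 1/((-22)**2) = 1/484 ≈ 0.0020661)
1/d = 1/(1/484) = 484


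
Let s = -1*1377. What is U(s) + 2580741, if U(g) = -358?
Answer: 2580383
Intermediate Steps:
s = -1377
U(s) + 2580741 = -358 + 2580741 = 2580383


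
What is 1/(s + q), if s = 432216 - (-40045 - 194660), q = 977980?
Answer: 1/1644901 ≈ 6.0794e-7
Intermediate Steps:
s = 666921 (s = 432216 - 1*(-234705) = 432216 + 234705 = 666921)
1/(s + q) = 1/(666921 + 977980) = 1/1644901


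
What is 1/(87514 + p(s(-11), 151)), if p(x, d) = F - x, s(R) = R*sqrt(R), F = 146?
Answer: 87660/7684276931 - 11*I*sqrt(11)/7684276931 ≈ 1.1408e-5 - 4.7477e-9*I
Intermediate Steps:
s(R) = R**(3/2)
p(x, d) = 146 - x
1/(87514 + p(s(-11), 151)) = 1/(87514 + (146 - (-11)**(3/2))) = 1/(87514 + (146 - (-11)*I*sqrt(11))) = 1/(87514 + (146 + 11*I*sqrt(11))) = 1/(87660 + 11*I*sqrt(11))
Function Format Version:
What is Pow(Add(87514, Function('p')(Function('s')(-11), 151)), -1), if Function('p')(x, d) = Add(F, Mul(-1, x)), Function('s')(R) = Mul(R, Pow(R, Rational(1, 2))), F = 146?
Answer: Add(Rational(87660, 7684276931), Mul(Rational(-11, 7684276931), I, Pow(11, Rational(1, 2)))) ≈ Add(1.1408e-5, Mul(-4.7477e-9, I))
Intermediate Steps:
Function('s')(R) = Pow(R, Rational(3, 2))
Function('p')(x, d) = Add(146, Mul(-1, x))
Pow(Add(87514, Function('p')(Function('s')(-11), 151)), -1) = Pow(Add(87514, Add(146, Mul(-1, Pow(-11, Rational(3, 2))))), -1) = Pow(Add(87514, Add(146, Mul(-1, Mul(-11, I, Pow(11, Rational(1, 2)))))), -1) = Pow(Add(87514, Add(146, Mul(11, I, Pow(11, Rational(1, 2))))), -1) = Pow(Add(87660, Mul(11, I, Pow(11, Rational(1, 2)))), -1)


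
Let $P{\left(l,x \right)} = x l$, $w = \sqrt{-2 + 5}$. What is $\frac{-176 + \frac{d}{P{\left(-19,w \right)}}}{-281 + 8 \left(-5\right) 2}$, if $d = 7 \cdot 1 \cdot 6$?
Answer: $\frac{176}{361} + \frac{14 \sqrt{3}}{6859} \approx 0.49107$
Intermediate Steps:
$w = \sqrt{3} \approx 1.732$
$P{\left(l,x \right)} = l x$
$d = 42$ ($d = 7 \cdot 6 = 42$)
$\frac{-176 + \frac{d}{P{\left(-19,w \right)}}}{-281 + 8 \left(-5\right) 2} = \frac{-176 + \frac{42}{\left(-19\right) \sqrt{3}}}{-281 + 8 \left(-5\right) 2} = \frac{-176 + 42 \left(- \frac{\sqrt{3}}{57}\right)}{-281 - 80} = \frac{-176 - \frac{14 \sqrt{3}}{19}}{-281 - 80} = \frac{-176 - \frac{14 \sqrt{3}}{19}}{-361} = \left(-176 - \frac{14 \sqrt{3}}{19}\right) \left(- \frac{1}{361}\right) = \frac{176}{361} + \frac{14 \sqrt{3}}{6859}$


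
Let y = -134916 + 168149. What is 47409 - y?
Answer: 14176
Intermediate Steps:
y = 33233
47409 - y = 47409 - 1*33233 = 47409 - 33233 = 14176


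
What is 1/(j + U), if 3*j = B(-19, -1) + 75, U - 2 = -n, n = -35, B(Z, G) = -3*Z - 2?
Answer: 3/241 ≈ 0.012448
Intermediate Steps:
B(Z, G) = -2 - 3*Z
U = 37 (U = 2 - 1*(-35) = 2 + 35 = 37)
j = 130/3 (j = ((-2 - 3*(-19)) + 75)/3 = ((-2 + 57) + 75)/3 = (55 + 75)/3 = (1/3)*130 = 130/3 ≈ 43.333)
1/(j + U) = 1/(130/3 + 37) = 1/(241/3) = 3/241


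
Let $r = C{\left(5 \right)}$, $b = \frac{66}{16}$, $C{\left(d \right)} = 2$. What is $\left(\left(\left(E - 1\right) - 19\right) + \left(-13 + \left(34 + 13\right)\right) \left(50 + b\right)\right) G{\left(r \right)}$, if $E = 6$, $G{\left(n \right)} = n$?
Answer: $\frac{7305}{2} \approx 3652.5$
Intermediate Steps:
$b = \frac{33}{8}$ ($b = 66 \cdot \frac{1}{16} = \frac{33}{8} \approx 4.125$)
$r = 2$
$\left(\left(\left(E - 1\right) - 19\right) + \left(-13 + \left(34 + 13\right)\right) \left(50 + b\right)\right) G{\left(r \right)} = \left(\left(\left(6 - 1\right) - 19\right) + \left(-13 + \left(34 + 13\right)\right) \left(50 + \frac{33}{8}\right)\right) 2 = \left(\left(5 - 19\right) + \left(-13 + 47\right) \frac{433}{8}\right) 2 = \left(-14 + 34 \cdot \frac{433}{8}\right) 2 = \left(-14 + \frac{7361}{4}\right) 2 = \frac{7305}{4} \cdot 2 = \frac{7305}{2}$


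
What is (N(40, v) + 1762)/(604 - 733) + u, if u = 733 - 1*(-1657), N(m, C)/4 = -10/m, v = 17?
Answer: 102183/43 ≈ 2376.3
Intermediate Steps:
N(m, C) = -40/m (N(m, C) = 4*(-10/m) = -40/m)
u = 2390 (u = 733 + 1657 = 2390)
(N(40, v) + 1762)/(604 - 733) + u = (-40/40 + 1762)/(604 - 733) + 2390 = (-40*1/40 + 1762)/(-129) + 2390 = (-1 + 1762)*(-1/129) + 2390 = 1761*(-1/129) + 2390 = -587/43 + 2390 = 102183/43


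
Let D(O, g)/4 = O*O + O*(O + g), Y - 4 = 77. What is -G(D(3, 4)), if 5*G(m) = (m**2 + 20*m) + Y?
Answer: -16881/5 ≈ -3376.2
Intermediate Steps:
Y = 81 (Y = 4 + 77 = 81)
D(O, g) = 4*O**2 + 4*O*(O + g) (D(O, g) = 4*(O*O + O*(O + g)) = 4*(O**2 + O*(O + g)) = 4*O**2 + 4*O*(O + g))
G(m) = 81/5 + 4*m + m**2/5 (G(m) = ((m**2 + 20*m) + 81)/5 = (81 + m**2 + 20*m)/5 = 81/5 + 4*m + m**2/5)
-G(D(3, 4)) = -(81/5 + 4*(4*3*(4 + 2*3)) + (4*3*(4 + 2*3))**2/5) = -(81/5 + 4*(4*3*(4 + 6)) + (4*3*(4 + 6))**2/5) = -(81/5 + 4*(4*3*10) + (4*3*10)**2/5) = -(81/5 + 4*120 + (1/5)*120**2) = -(81/5 + 480 + (1/5)*14400) = -(81/5 + 480 + 2880) = -1*16881/5 = -16881/5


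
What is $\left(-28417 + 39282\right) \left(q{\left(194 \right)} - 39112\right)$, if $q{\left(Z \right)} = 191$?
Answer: $-422876665$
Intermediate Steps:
$\left(-28417 + 39282\right) \left(q{\left(194 \right)} - 39112\right) = \left(-28417 + 39282\right) \left(191 - 39112\right) = 10865 \left(-38921\right) = -422876665$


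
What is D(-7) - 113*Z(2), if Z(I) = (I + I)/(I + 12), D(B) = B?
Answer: -275/7 ≈ -39.286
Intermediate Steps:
Z(I) = 2*I/(12 + I) (Z(I) = (2*I)/(12 + I) = 2*I/(12 + I))
D(-7) - 113*Z(2) = -7 - 226*2/(12 + 2) = -7 - 226*2/14 = -7 - 113*2/7 = -7 - 226/7 = -275/7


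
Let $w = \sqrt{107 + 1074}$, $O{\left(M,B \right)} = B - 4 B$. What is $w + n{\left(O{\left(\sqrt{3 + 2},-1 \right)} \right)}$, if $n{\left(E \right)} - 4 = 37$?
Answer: $41 + \sqrt{1181} \approx 75.366$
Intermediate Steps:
$O{\left(M,B \right)} = - 3 B$
$n{\left(E \right)} = 41$ ($n{\left(E \right)} = 4 + 37 = 41$)
$w = \sqrt{1181} \approx 34.366$
$w + n{\left(O{\left(\sqrt{3 + 2},-1 \right)} \right)} = \sqrt{1181} + 41 = 41 + \sqrt{1181}$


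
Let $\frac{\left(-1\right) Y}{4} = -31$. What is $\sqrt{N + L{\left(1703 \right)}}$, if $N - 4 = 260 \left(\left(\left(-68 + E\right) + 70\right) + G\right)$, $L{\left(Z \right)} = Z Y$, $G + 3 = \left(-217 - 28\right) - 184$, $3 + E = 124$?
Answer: $2 \sqrt{32709} \approx 361.71$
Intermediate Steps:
$E = 121$ ($E = -3 + 124 = 121$)
$Y = 124$ ($Y = \left(-4\right) \left(-31\right) = 124$)
$G = -432$ ($G = -3 - 429 = -432$)
$L{\left(Z \right)} = 124 Z$ ($L{\left(Z \right)} = Z 124 = 124 Z$)
$N = -80336$ ($N = 4 + 260 \left(\left(\left(-68 + 121\right) + 70\right) - 432\right) = 4 + 260 \left(\left(53 + 70\right) - 432\right) = 4 + 260 \left(123 - 432\right) = 4 + 260 \left(-309\right) = 4 - 80340 = -80336$)
$\sqrt{N + L{\left(1703 \right)}} = \sqrt{-80336 + 124 \cdot 1703} = \sqrt{-80336 + 211172} = \sqrt{130836} = 2 \sqrt{32709}$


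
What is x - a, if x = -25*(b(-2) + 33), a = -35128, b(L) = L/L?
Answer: 34278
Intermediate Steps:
b(L) = 1
x = -850 (x = -25*(1 + 33) = -25*34 = -850)
x - a = -850 - 1*(-35128) = -850 + 35128 = 34278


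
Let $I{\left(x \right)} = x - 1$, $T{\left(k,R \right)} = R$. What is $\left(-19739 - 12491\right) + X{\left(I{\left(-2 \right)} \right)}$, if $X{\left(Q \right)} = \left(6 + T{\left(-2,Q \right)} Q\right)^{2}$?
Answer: $-32005$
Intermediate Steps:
$I{\left(x \right)} = -1 + x$ ($I{\left(x \right)} = x - 1 = -1 + x$)
$X{\left(Q \right)} = \left(6 + Q^{2}\right)^{2}$ ($X{\left(Q \right)} = \left(6 + Q Q\right)^{2} = \left(6 + Q^{2}\right)^{2}$)
$\left(-19739 - 12491\right) + X{\left(I{\left(-2 \right)} \right)} = \left(-19739 - 12491\right) + \left(6 + \left(-1 - 2\right)^{2}\right)^{2} = -32230 + \left(6 + \left(-3\right)^{2}\right)^{2} = -32230 + \left(6 + 9\right)^{2} = -32230 + 15^{2} = -32230 + 225 = -32005$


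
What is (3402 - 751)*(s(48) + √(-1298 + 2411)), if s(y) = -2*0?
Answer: 2651*√1113 ≈ 88442.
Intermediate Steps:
s(y) = 0
(3402 - 751)*(s(48) + √(-1298 + 2411)) = (3402 - 751)*(0 + √(-1298 + 2411)) = 2651*(0 + √1113) = 2651*√1113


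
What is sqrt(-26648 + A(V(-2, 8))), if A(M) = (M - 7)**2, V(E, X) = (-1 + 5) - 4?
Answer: I*sqrt(26599) ≈ 163.09*I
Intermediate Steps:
V(E, X) = 0 (V(E, X) = 4 - 4 = 0)
A(M) = (-7 + M)**2
sqrt(-26648 + A(V(-2, 8))) = sqrt(-26648 + (-7 + 0)**2) = sqrt(-26648 + (-7)**2) = sqrt(-26648 + 49) = sqrt(-26599) = I*sqrt(26599)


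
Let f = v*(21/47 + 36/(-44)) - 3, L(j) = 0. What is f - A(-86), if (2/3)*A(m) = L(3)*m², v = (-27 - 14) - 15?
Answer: 9201/517 ≈ 17.797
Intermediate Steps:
v = -56 (v = -41 - 15 = -56)
A(m) = 0 (A(m) = 3*(0*m²)/2 = (3/2)*0 = 0)
f = 9201/517 (f = -56*(21/47 + 36/(-44)) - 3 = -56*(21*(1/47) + 36*(-1/44)) - 3 = -56*(21/47 - 9/11) - 3 = -56*(-192/517) - 3 = 10752/517 - 3 = 9201/517 ≈ 17.797)
f - A(-86) = 9201/517 - 1*0 = 9201/517 + 0 = 9201/517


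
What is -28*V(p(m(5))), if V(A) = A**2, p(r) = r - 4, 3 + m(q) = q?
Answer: -112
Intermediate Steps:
m(q) = -3 + q
p(r) = -4 + r
-28*V(p(m(5))) = -28*(-4 + (-3 + 5))**2 = -28*(-4 + 2)**2 = -28*(-2)**2 = -28*4 = -112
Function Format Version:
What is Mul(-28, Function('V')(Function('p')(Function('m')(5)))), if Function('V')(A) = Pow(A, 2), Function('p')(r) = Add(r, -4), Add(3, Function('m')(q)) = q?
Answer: -112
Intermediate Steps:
Function('m')(q) = Add(-3, q)
Function('p')(r) = Add(-4, r)
Mul(-28, Function('V')(Function('p')(Function('m')(5)))) = Mul(-28, Pow(Add(-4, Add(-3, 5)), 2)) = Mul(-28, Pow(Add(-4, 2), 2)) = Mul(-28, Pow(-2, 2)) = Mul(-28, 4) = -112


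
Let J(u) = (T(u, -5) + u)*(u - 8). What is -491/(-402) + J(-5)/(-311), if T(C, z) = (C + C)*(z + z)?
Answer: 649171/125022 ≈ 5.1925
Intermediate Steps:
T(C, z) = 4*C*z (T(C, z) = (2*C)*(2*z) = 4*C*z)
J(u) = -19*u*(-8 + u) (J(u) = (4*u*(-5) + u)*(u - 8) = (-20*u + u)*(-8 + u) = (-19*u)*(-8 + u) = -19*u*(-8 + u))
-491/(-402) + J(-5)/(-311) = -491/(-402) + (19*(-5)*(8 - 1*(-5)))/(-311) = -491*(-1/402) + (19*(-5)*(8 + 5))*(-1/311) = 491/402 + (19*(-5)*13)*(-1/311) = 491/402 - 1235*(-1/311) = 491/402 + 1235/311 = 649171/125022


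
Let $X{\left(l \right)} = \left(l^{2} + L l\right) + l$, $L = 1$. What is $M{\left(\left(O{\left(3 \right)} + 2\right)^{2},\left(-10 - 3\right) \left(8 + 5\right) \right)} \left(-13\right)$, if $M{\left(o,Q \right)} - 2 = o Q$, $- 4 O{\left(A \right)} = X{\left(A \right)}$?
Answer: $\frac{107237}{16} \approx 6702.3$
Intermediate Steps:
$X{\left(l \right)} = l^{2} + 2 l$ ($X{\left(l \right)} = \left(l^{2} + 1 l\right) + l = \left(l^{2} + l\right) + l = \left(l + l^{2}\right) + l = l^{2} + 2 l$)
$O{\left(A \right)} = - \frac{A \left(2 + A\right)}{4}$
$M{\left(o,Q \right)} = 2 + Q o$ ($M{\left(o,Q \right)} = 2 + o Q = 2 + Q o$)
$M{\left(\left(O{\left(3 \right)} + 2\right)^{2},\left(-10 - 3\right) \left(8 + 5\right) \right)} \left(-13\right) = \left(2 + \left(-10 - 3\right) \left(8 + 5\right) \left(\left(- \frac{1}{4}\right) 3 \left(2 + 3\right) + 2\right)^{2}\right) \left(-13\right) = \left(2 + \left(-13\right) 13 \left(\left(- \frac{1}{4}\right) 3 \cdot 5 + 2\right)^{2}\right) \left(-13\right) = \left(2 - 169 \left(- \frac{15}{4} + 2\right)^{2}\right) \left(-13\right) = \left(2 - 169 \left(- \frac{7}{4}\right)^{2}\right) \left(-13\right) = \left(2 - \frac{8281}{16}\right) \left(-13\right) = \left(- \frac{8249}{16}\right) \left(-13\right) = \frac{107237}{16}$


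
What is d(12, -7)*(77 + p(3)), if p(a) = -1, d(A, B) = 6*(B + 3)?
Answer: -1824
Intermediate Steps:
d(A, B) = 18 + 6*B (d(A, B) = 6*(3 + B) = 18 + 6*B)
d(12, -7)*(77 + p(3)) = (18 + 6*(-7))*(77 - 1) = (18 - 42)*76 = -24*76 = -1824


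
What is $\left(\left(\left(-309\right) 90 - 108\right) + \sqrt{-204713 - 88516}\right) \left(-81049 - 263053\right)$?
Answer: $9606639636 - 1032306 i \sqrt{32581} \approx 9.6066 \cdot 10^{9} - 1.8633 \cdot 10^{8} i$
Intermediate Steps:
$\left(\left(\left(-309\right) 90 - 108\right) + \sqrt{-204713 - 88516}\right) \left(-81049 - 263053\right) = \left(\left(-27810 - 108\right) + \sqrt{-293229}\right) \left(-344102\right) = \left(-27918 + 3 i \sqrt{32581}\right) \left(-344102\right) = 9606639636 - 1032306 i \sqrt{32581}$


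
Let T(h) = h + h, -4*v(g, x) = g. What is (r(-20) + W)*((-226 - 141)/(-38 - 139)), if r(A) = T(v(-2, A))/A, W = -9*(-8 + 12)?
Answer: -264607/3540 ≈ -74.748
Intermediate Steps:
v(g, x) = -g/4
W = -36 (W = -9*4 = -36)
T(h) = 2*h
r(A) = 1/A (r(A) = (2*(-1/4*(-2)))/A = (2*(1/2))/A = 1/A)
(r(-20) + W)*((-226 - 141)/(-38 - 139)) = (1/(-20) - 36)*((-226 - 141)/(-38 - 139)) = (-1/20 - 36)*(-367/(-177)) = -(-264607)*(-1)/(20*177) = -721/20*367/177 = -264607/3540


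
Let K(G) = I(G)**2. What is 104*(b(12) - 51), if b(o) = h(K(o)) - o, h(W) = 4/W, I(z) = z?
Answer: -58942/9 ≈ -6549.1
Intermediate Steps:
K(G) = G**2
b(o) = -o + 4/o**2 (b(o) = 4/(o**2) - o = 4/o**2 - o = -o + 4/o**2)
104*(b(12) - 51) = 104*((-1*12 + 4/12**2) - 51) = 104*((-12 + 4*(1/144)) - 51) = 104*((-12 + 1/36) - 51) = 104*(-431/36 - 51) = 104*(-2267/36) = -58942/9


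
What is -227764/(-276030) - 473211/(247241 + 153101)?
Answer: -19718468521/55253201130 ≈ -0.35687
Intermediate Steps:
-227764/(-276030) - 473211/(247241 + 153101) = -227764*(-1/276030) - 473211/400342 = 113882/138015 - 473211*1/400342 = 113882/138015 - 473211/400342 = -19718468521/55253201130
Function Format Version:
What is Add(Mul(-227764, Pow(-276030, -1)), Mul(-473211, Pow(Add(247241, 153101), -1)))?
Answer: Rational(-19718468521, 55253201130) ≈ -0.35687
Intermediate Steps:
Add(Mul(-227764, Pow(-276030, -1)), Mul(-473211, Pow(Add(247241, 153101), -1))) = Add(Mul(-227764, Rational(-1, 276030)), Mul(-473211, Pow(400342, -1))) = Add(Rational(113882, 138015), Mul(-473211, Rational(1, 400342))) = Add(Rational(113882, 138015), Rational(-473211, 400342)) = Rational(-19718468521, 55253201130)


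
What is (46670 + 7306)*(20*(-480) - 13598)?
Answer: -1252135248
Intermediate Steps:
(46670 + 7306)*(20*(-480) - 13598) = 53976*(-9600 - 13598) = 53976*(-23198) = -1252135248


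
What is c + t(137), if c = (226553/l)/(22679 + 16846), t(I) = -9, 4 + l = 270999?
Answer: -96399469822/10711077375 ≈ -9.0000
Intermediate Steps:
l = 270995 (l = -4 + 270999 = 270995)
c = 226553/10711077375 (c = (226553/270995)/(22679 + 16846) = (226553*(1/270995))/39525 = (226553/270995)*(1/39525) = 226553/10711077375 ≈ 2.1151e-5)
c + t(137) = 226553/10711077375 - 9 = -96399469822/10711077375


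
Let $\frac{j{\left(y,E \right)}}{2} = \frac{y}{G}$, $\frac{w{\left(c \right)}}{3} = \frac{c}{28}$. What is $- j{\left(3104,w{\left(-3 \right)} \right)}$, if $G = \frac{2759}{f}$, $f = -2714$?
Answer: $\frac{16848512}{2759} \approx 6106.7$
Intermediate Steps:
$G = - \frac{2759}{2714}$ ($G = \frac{2759}{-2714} = 2759 \left(- \frac{1}{2714}\right) = - \frac{2759}{2714} \approx -1.0166$)
$w{\left(c \right)} = \frac{3 c}{28}$ ($w{\left(c \right)} = 3 \frac{c}{28} = \frac{3 c}{28}$)
$j{\left(y,E \right)} = - \frac{5428 y}{2759}$ ($j{\left(y,E \right)} = 2 \frac{y}{- \frac{2759}{2714}} = 2 y \left(- \frac{2714}{2759}\right) = 2 \left(- \frac{2714 y}{2759}\right) = - \frac{5428 y}{2759}$)
$- j{\left(3104,w{\left(-3 \right)} \right)} = - \frac{\left(-5428\right) 3104}{2759} = \left(-1\right) \left(- \frac{16848512}{2759}\right) = \frac{16848512}{2759}$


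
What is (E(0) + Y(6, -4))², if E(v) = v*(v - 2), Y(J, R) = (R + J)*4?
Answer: 64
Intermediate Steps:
Y(J, R) = 4*J + 4*R (Y(J, R) = (J + R)*4 = 4*J + 4*R)
E(v) = v*(-2 + v)
(E(0) + Y(6, -4))² = (0*(-2 + 0) + (4*6 + 4*(-4)))² = (0*(-2) + (24 - 16))² = (0 + 8)² = 8² = 64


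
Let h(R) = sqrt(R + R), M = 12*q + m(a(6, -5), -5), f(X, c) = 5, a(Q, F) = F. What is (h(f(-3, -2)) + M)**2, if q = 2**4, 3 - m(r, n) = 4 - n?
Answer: (186 + sqrt(10))**2 ≈ 35782.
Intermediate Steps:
m(r, n) = -1 + n (m(r, n) = 3 - (4 - n) = 3 + (-4 + n) = -1 + n)
q = 16
M = 186 (M = 12*16 + (-1 - 5) = 192 - 6 = 186)
h(R) = sqrt(2)*sqrt(R) (h(R) = sqrt(2*R) = sqrt(2)*sqrt(R))
(h(f(-3, -2)) + M)**2 = (sqrt(2)*sqrt(5) + 186)**2 = (sqrt(10) + 186)**2 = (186 + sqrt(10))**2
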